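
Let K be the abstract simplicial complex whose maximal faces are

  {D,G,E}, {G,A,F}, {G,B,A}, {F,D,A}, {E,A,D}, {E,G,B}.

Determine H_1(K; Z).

H_1 = Z.

K has 6 vertices, 12 edges, 6 triangles.
rank ∂_1 = 5, rank ∂_2 = 6 ⇒ b_1 = 12 − 5 − 6 = 1; all invariant factors of ∂_2 are 1 so no torsion. So H_1 ≅ Z.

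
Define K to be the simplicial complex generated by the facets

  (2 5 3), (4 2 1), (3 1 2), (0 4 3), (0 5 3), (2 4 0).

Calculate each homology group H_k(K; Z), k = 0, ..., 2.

Take the total order 0 < 1 < 2 < 3 < 4 < 5 on the vertex set. Then K (dimension 2) consists of the simplices:

  0-simplices (6): [0], [1], [2], [3], [4], [5]
  1-simplices (12): [0,2], [0,3], [0,4], [0,5], [1,2], [1,3], [1,4], [2,3], [2,4], [2,5], [3,4], [3,5]
  2-simplices (6): [0,2,4], [0,3,4], [0,3,5], [1,2,3], [1,2,4], [2,3,5]

Hence C_0 ≅ Z^6, C_1 ≅ Z^12, C_2 ≅ Z^6.

Boundary ∂_1: C_1 → C_0 sends each edge [p,q] (with p < q) to q − p. For instance
  ∂[3,5] = [5] − [3].
This gives a 6×12 integer matrix of rank 5; reducing to Smith normal form yields diagonal entries (1,1,1,1,1).

Boundary ∂_2: C_2 → C_1 sends each 2-simplex [p,q,r] to [q,r] − [p,r] + [p,q]. For instance
  ∂[1,2,3] = [2,3] − [1,3] + [1,2],
  ∂[0,2,4] = [2,4] − [0,4] + [0,2].
As a 12×6 matrix over Z this has rank 6, with invariant factors (1,1,1,1,1,1).

Now H_k = ker ∂_k / im ∂_{k+1}, so:

  H_0: rank C_0 − rank ∂_1 = 6 − 5 = 1, and the invariant factors of ∂_1 are all 1, so H_0 = Z.
  H_1: rank ker ∂_1 − rank ∂_2 = (12 − 5) − 6 = 1, and the invariant factors of ∂_2 are all 1, so H_1 = Z.
  H_2: rank ker ∂_2 − rank ∂_3 = (6 − 6) − 0 = 0, and there is no ∂_3, so H_2 = 0.

H_0 ≅ Z,  H_1 ≅ Z,  H_2 = 0.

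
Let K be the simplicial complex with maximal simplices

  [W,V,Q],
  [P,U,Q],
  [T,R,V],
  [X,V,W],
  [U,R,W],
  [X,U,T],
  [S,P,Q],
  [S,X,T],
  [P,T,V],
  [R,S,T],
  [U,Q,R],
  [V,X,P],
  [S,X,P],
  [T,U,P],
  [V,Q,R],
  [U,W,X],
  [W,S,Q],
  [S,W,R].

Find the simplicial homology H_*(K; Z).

H_0 ≅ Z,  H_1 ≅ Z ⊕ Z/2Z,  H_2 = 0.

Order the vertices as P < Q < R < S < T < U < V < W < X. Listing each simplex with vertices in this order, K has dimension 2 with simplices:

  0-simplices (9): P, Q, R, S, T, U, V, W, X
  1-simplices (27): PQ, PS, PT, PU, PV, PX, QR, QS, QU, QV, QW, RS, RT, RU, RV, RW, ST, SW, SX, TU, TV, TX, UW, UX, VW, VX, WX
  2-simplices (18): PQS, PQU, PSX, PTU, PTV, PVX, QRU, QRV, QSW, QVW, RST, RSW, RTV, RUW, STX, TUX, UWX, VWX

giving chain groups C_0 ≅ Z^9, C_1 ≅ Z^27, C_2 ≅ Z^18.

∂_1: C_1 → C_0 is given by ∂[p,q] = [q] − [p]. For instance
  ∂PU = U − P.
The 9×27 boundary matrix has rank 8 and Smith normal form diag(1,1,1,1,1,1,1,1).

Boundary ∂_2: C_2 → C_1 acts by ∂[p,q,r] = [q,r] − [p,r] + [p,q]. For instance
  ∂UWX = WX − UX + UW,
  ∂QSW = SW − QW + QS.
The 27×18 boundary matrix has rank 18 and Smith normal form diag(1,1,1,1,1,1,1,1,1,1,1,1,1,1,1,1,1,2).

From H_k ≅ ker(∂_k) / im(∂_{k+1}) we obtain:

  H_0: rank C_0 − rank ∂_1 = 9 − 8 = 1, and the invariant factors of ∂_1 are all 1, so H_0 ≅ Z.
  H_1: rank ker ∂_1 − rank ∂_2 = (27 − 8) − 18 = 1, and ∂_2 has invariant factor 2 > 1, so H_1 ≅ Z ⊕ Z/2Z.
  H_2: rank ker ∂_2 − rank ∂_3 = (18 − 18) − 0 = 0, and there is no ∂_3, so H_2 ≅ 0.

(K is a triangulation of the Klein bottle.)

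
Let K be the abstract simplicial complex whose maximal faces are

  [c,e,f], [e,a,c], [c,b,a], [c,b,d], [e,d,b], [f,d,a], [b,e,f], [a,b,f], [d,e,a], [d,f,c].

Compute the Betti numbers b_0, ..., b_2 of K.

b_0 = 1, b_1 = 0, b_2 = 0.

Fix the vertex order a < b < c < d < e < f and write every simplex with vertices in increasing order. Then dim K = 2 and the simplices of K are:

  0-simplices (6): a, b, c, d, e, f
  1-simplices (15): ab, ac, ad, ae, af, bc, bd, be, bf, cd, ce, cf, de, df, ef
  2-simplices (10): abc, abf, ace, ade, adf, bcd, bde, bef, cdf, cef

giving chain groups C_0 ≅ Z^6, C_1 ≅ Z^15, C_2 ≅ Z^10.

Boundary ∂_1: C_1 → C_0 sends each edge [p,q] (with p < q) to q − p. For instance
  ∂ac = c − a.
This gives a 6×15 integer matrix of rank 5; reducing to Smith normal form yields diagonal entries (1,1,1,1,1).

∂_2: C_2 → C_1 sends each 2-simplex [p,q,r] to [q,r] − [p,r] + [p,q]. For instance
  ∂abf = bf − af + ab,
  ∂cef = ef − cf + ce.
As a 15×10 matrix over Z this has rank 10, with invariant factors (1,1,1,1,1,1,1,1,1,2).

Computing H_k = (kernel of ∂_k) / (image of ∂_{k+1}):

  H_0: rank C_0 − rank ∂_1 = 6 − 5 = 1, and the invariant factors of ∂_1 are all 1, so H_0 ≅ Z.
  H_1: rank ker ∂_1 − rank ∂_2 = (15 − 5) − 10 = 0, and ∂_2 has invariant factor 2 > 1, so H_1 ≅ Z/2.
  H_2: rank ker ∂_2 − rank ∂_3 = (10 − 10) − 0 = 0, and there is no ∂_3, so H_2 ≅ 0.

As a check, the Euler characteristic is 6 − 15 + 10 = 1, which agrees with 1 − 0 + 0 = 1.

Hence the Betti numbers are b_0 = 1, b_1 = 0, b_2 = 0.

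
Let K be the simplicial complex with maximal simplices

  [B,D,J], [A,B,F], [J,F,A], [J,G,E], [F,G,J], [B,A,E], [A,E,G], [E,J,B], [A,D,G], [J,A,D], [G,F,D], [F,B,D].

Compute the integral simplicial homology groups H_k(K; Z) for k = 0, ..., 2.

Order the vertices as A < B < D < E < F < G < J. Listing each simplex with vertices in this order, K has dimension 2 with simplices:

  0-simplices (7): A, B, D, E, F, G, J
  1-simplices (18): AB, AD, AE, AF, AG, AJ, BD, BE, BF, BJ, DF, DG, DJ, EG, EJ, FG, FJ, GJ
  2-simplices (12): ABE, ABF, ADG, ADJ, AEG, AFJ, BDF, BDJ, BEJ, DFG, EGJ, FGJ

Hence C_0 ≅ Z^7, C_1 ≅ Z^18, C_2 ≅ Z^12.

Boundary ∂_1: C_1 → C_0 sends each edge [p,q] (with p < q) to q − p. For instance
  ∂FJ = J − F.
As a 7×18 matrix over Z this has rank 6, with invariant factors (1,1,1,1,1,1).

The boundary map ∂_2: C_2 → C_1 acts by ∂[p,q,r] = [q,r] − [p,r] + [p,q]. For instance
  ∂BDJ = DJ − BJ + BD,
  ∂ABF = BF − AF + AB.
The 18×12 boundary matrix has rank 12 and Smith normal form diag(1,1,1,1,1,1,1,1,1,1,1,2).

Computing H_k = (kernel of ∂_k) / (image of ∂_{k+1}):

  H_0: rank C_0 − rank ∂_1 = 7 − 6 = 1, and the invariant factors of ∂_1 are all 1, so H_0 = Z.
  H_1: rank ker ∂_1 − rank ∂_2 = (18 − 6) − 12 = 0, and ∂_2 has invariant factor 2 > 1, so H_1 = Z/2Z.
  H_2: rank ker ∂_2 − rank ∂_3 = (12 − 12) − 0 = 0, and there is no ∂_3, so H_2 = 0.

H_0 ≅ Z,  H_1 ≅ Z/2Z,  H_2 = 0.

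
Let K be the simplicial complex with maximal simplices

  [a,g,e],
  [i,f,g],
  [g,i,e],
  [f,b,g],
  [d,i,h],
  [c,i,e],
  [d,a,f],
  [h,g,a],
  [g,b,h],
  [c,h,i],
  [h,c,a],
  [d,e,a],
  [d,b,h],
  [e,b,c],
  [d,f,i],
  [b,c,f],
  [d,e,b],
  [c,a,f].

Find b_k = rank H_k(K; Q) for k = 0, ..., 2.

Take the total order a < b < c < d < e < f < g < h < i on the vertex set. Then K (dimension 2) consists of the simplices:

  0-simplices (9): a, b, c, d, e, f, g, h, i
  1-simplices (27): ac, ad, ae, af, ag, ah, bc, bd, be, bf, bg, bh, ce, cf, ch, ci, de, df, dh, di, eg, ei, fg, fi, gh, gi, hi
  2-simplices (18): acf, ach, ade, adf, aeg, agh, bce, bcf, bde, bdh, bfg, bgh, cei, chi, dfi, dhi, egi, fgi

so the chain groups are C_0 ≅ Z^9, C_1 ≅ Z^27, C_2 ≅ Z^18.

∂_1: C_1 → C_0 is given by ∂[p,q] = [q] − [p].
As a 9×27 matrix over Z this has rank 8, with invariant factors (1,1,1,1,1,1,1,1).

∂_2: C_2 → C_1 sends each 2-simplex [p,q,r] to [q,r] − [p,r] + [p,q]. For instance
  ∂bfg = fg − bg + bf,
  ∂bdh = dh − bh + bd.
As a 27×18 matrix over Z this has rank 17, with invariant factors (1,1,1,1,1,1,1,1,1,1,1,1,1,1,1,1,1).

Reading off H_k = ker ∂_k / im ∂_{k+1}:

  H_0: rank C_0 − rank ∂_1 = 9 − 8 = 1, and the invariant factors of ∂_1 are all 1, so H_0 ≅ Z.
  H_1: rank ker ∂_1 − rank ∂_2 = (27 − 8) − 17 = 2, and the invariant factors of ∂_2 are all 1, so H_1 ≅ Z^2.
  H_2: rank ker ∂_2 − rank ∂_3 = (18 − 17) − 0 = 1, and there is no ∂_3, so H_2 ≅ Z.

Hence the Betti numbers are b_0 = 1, b_1 = 2, b_2 = 1.

b_0 = 1, b_1 = 2, b_2 = 1.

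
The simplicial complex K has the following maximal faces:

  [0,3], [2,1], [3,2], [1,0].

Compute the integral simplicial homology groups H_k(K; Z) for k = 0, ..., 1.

H_0 ≅ Z,  H_1 ≅ Z.

Fix the vertex order 0 < 1 < 2 < 3 and write every simplex with vertices in increasing order. Then dim K = 1 and the simplices of K are:

  0-simplices (4): [0], [1], [2], [3]
  1-simplices (4): [0,1], [0,3], [1,2], [2,3]

giving chain groups C_0 ≅ Z^4, C_1 ≅ Z^4.

The boundary map ∂_1: C_1 → C_0 is given by ∂[p,q] = [q] − [p]. For instance
  ∂[0,3] = [3] − [0].
This gives a 4×4 integer matrix of rank 3; reducing to Smith normal form yields diagonal entries (1,1,1).

Now H_k = ker ∂_k / im ∂_{k+1}, so:

  H_0: rank C_0 − rank ∂_1 = 4 − 3 = 1, and the invariant factors of ∂_1 are all 1, so H_0 = Z.
  H_1: rank ker ∂_1 − rank ∂_2 = (4 − 3) − 0 = 1, and there is no ∂_2, so H_1 = Z.

As a check, the Euler characteristic is 4 − 4 = 0, which agrees with 1 − 1 = 0.
(K is a triangulation of the circle S^1.)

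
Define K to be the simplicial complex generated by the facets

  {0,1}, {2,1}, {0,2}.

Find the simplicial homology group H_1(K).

We work with the vertex ordering 0 < 1 < 2. The simplices of K, each written with vertices in increasing order, are:

  0-simplices (3): [0], [1], [2]
  1-simplices (3): [0,1], [0,2], [1,2]

giving chain groups C_0 ≅ Z^3, C_1 ≅ Z^3.

Boundary ∂_1: C_1 → C_0 maps an edge to its endpoints' difference, ∂[p,q] = q − p. For instance
  ∂[1,2] = [2] − [1].
The 3×3 boundary matrix has rank 2 and Smith normal form diag(1,1).

Now H_k = ker ∂_k / im ∂_{k+1}, so:

  H_1: rank ker ∂_1 − rank ∂_2 = (3 − 2) − 0 = 1, and there is no ∂_2, so H_1 = Z.

H_1 = Z.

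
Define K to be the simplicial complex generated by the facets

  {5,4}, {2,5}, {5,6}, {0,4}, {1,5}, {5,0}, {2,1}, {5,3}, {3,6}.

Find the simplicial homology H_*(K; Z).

H_0 ≅ Z,  H_1 ≅ Z^3.

We work with the vertex ordering 0 < 1 < 2 < 3 < 4 < 5 < 6. The simplices of K, each written with vertices in increasing order, are:

  0-simplices (7): [0], [1], [2], [3], [4], [5], [6]
  1-simplices (9): [0,4], [0,5], [1,2], [1,5], [2,5], [3,5], [3,6], [4,5], [5,6]

so the chain groups are C_0 ≅ Z^7, C_1 ≅ Z^9.

Boundary ∂_1: C_1 → C_0 maps an edge to its endpoints' difference, ∂[p,q] = q − p.
This gives a 7×9 integer matrix of rank 6; reducing to Smith normal form yields diagonal entries (1,1,1,1,1,1).

Now H_k = ker ∂_k / im ∂_{k+1}, so:

  H_0: rank C_0 − rank ∂_1 = 7 − 6 = 1, and the invariant factors of ∂_1 are all 1, so H_0 ≅ Z.
  H_1: rank ker ∂_1 − rank ∂_2 = (9 − 6) − 0 = 3, and there is no ∂_2, so H_1 ≅ Z^3.

(K is a triangulation of a wedge of 3 circles.)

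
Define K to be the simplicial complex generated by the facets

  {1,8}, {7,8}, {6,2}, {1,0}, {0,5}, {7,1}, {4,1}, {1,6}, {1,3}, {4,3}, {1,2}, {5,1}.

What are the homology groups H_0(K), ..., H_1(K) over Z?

Take the total order 0 < 1 < 2 < 3 < 4 < 5 < 6 < 7 < 8 on the vertex set. Then K (dimension 1) consists of the simplices:

  0-simplices (9): [0], [1], [2], [3], [4], [5], [6], [7], [8]
  1-simplices (12): [0,1], [0,5], [1,2], [1,3], [1,4], [1,5], [1,6], [1,7], [1,8], [2,6], [3,4], [7,8]

Hence C_0 ≅ Z^9, C_1 ≅ Z^12.

The boundary map ∂_1: C_1 → C_0 maps an edge to its endpoints' difference, ∂[p,q] = q − p.
As a 9×12 matrix over Z this has rank 8, with invariant factors (1,1,1,1,1,1,1,1).

Now H_k = ker ∂_k / im ∂_{k+1}, so:

  H_0: rank C_0 − rank ∂_1 = 9 − 8 = 1, and the invariant factors of ∂_1 are all 1, so H_0 = Z.
  H_1: rank ker ∂_1 − rank ∂_2 = (12 − 8) − 0 = 4, and there is no ∂_2, so H_1 = Z^4.

H_0 = Z,  H_1 = Z^4.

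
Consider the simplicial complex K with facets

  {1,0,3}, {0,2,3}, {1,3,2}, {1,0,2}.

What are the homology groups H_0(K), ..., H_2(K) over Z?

H_0 = Z,  H_1 = 0,  H_2 = Z.

Fix the vertex order 0 < 1 < 2 < 3 and write every simplex with vertices in increasing order. Then dim K = 2 and the simplices of K are:

  0-simplices (4): [0], [1], [2], [3]
  1-simplices (6): [0,1], [0,2], [0,3], [1,2], [1,3], [2,3]
  2-simplices (4): [0,1,2], [0,1,3], [0,2,3], [1,2,3]

so the chain groups are C_0 ≅ Z^4, C_1 ≅ Z^6, C_2 ≅ Z^4.

The boundary map ∂_1: C_1 → C_0 is given by ∂[p,q] = [q] − [p].
The resulting 4×6 matrix has rank 3, and its Smith normal form has invariant factors (1,1,1).

Boundary ∂_2: C_2 → C_1 sends each 2-simplex [p,q,r] to [q,r] − [p,r] + [p,q]. For instance
  ∂[0,1,3] = [1,3] − [0,3] + [0,1],
  ∂[1,2,3] = [2,3] − [1,3] + [1,2].
The resulting 6×4 matrix has rank 3, and its Smith normal form has invariant factors (1,1,1).

Reading off H_k = ker ∂_k / im ∂_{k+1}:

  H_0: rank C_0 − rank ∂_1 = 4 − 3 = 1, and the invariant factors of ∂_1 are all 1, so H_0 = Z.
  H_1: rank ker ∂_1 − rank ∂_2 = (6 − 3) − 3 = 0, and the invariant factors of ∂_2 are all 1, so H_1 = 0.
  H_2: rank ker ∂_2 − rank ∂_3 = (4 − 3) − 0 = 1, and there is no ∂_3, so H_2 = Z.

(K is a triangulation of the 2-sphere S^2.)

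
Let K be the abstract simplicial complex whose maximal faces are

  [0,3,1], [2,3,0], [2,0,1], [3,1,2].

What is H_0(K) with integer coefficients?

H_0 ≅ Z.

Order the vertices as 0 < 1 < 2 < 3. Listing each simplex with vertices in this order, K has dimension 2 with simplices:

  0-simplices (4): [0], [1], [2], [3]
  1-simplices (6): [0,1], [0,2], [0,3], [1,2], [1,3], [2,3]
  2-simplices (4): [0,1,2], [0,1,3], [0,2,3], [1,2,3]

giving chain groups C_0 ≅ Z^4, C_1 ≅ Z^6, C_2 ≅ Z^4.

∂_1: C_1 → C_0 is given by ∂[p,q] = [q] − [p].
The resulting 4×6 matrix has rank 3, and its Smith normal form has invariant factors (1,1,1).

The boundary map ∂_2: C_2 → C_1 acts by ∂[p,q,r] = [q,r] − [p,r] + [p,q]. For instance
  ∂[0,1,2] = [1,2] − [0,2] + [0,1],
  ∂[0,1,3] = [1,3] − [0,3] + [0,1].
This gives a 6×4 integer matrix of rank 3; reducing to Smith normal form yields diagonal entries (1,1,1).

Computing H_k = (kernel of ∂_k) / (image of ∂_{k+1}):

  H_0: rank C_0 − rank ∂_1 = 4 − 3 = 1, and the invariant factors of ∂_1 are all 1, so H_0 = Z.

(K is a triangulation of the 2-sphere S^2.)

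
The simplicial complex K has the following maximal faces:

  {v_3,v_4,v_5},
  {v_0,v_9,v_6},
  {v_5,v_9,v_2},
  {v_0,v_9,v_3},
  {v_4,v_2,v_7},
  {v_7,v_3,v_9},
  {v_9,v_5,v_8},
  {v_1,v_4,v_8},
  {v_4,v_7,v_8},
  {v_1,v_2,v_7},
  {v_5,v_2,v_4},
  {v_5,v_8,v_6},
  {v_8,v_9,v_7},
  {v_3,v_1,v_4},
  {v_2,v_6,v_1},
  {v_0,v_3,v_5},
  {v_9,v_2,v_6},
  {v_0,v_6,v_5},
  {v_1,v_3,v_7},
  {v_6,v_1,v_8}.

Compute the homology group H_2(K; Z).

We work with the vertex ordering v_0 < v_1 < v_2 < v_3 < v_4 < v_5 < v_6 < v_7 < v_8 < v_9. The simplices of K, each written with vertices in increasing order, are:

  0-simplices (10): [v_0], [v_1], [v_2], [v_3], [v_4], [v_5], [v_6], [v_7], [v_8], [v_9]
  1-simplices (30): (30 of them)
  2-simplices (20): (20 of them)

Hence C_0 ≅ Z^10, C_1 ≅ Z^30, C_2 ≅ Z^20.

Boundary ∂_1: C_1 → C_0 maps an edge to its endpoints' difference, ∂[p,q] = q − p. For instance
  ∂[v_2,v_7] = [v_7] − [v_2].
As a 10×30 matrix over Z this has rank 9, with invariant factors (1,1,1,1,1,1,1,1,1).

The boundary map ∂_2: C_2 → C_1 maps a triangle to the signed sum of its edges. For instance
  ∂[v_1,v_3,v_4] = [v_3,v_4] − [v_1,v_4] + [v_1,v_3],
  ∂[v_2,v_5,v_9] = [v_5,v_9] − [v_2,v_9] + [v_2,v_5].
The resulting 30×20 matrix has rank 20, and its Smith normal form has invariant factors (1,1,1,1,1,1,1,1,1,1,1,1,1,1,1,1,1,1,1,2).

Computing H_k = (kernel of ∂_k) / (image of ∂_{k+1}):

  H_2: rank ker ∂_2 − rank ∂_3 = (20 − 20) − 0 = 0, and there is no ∂_3, so H_2 = 0.

H_2 ≅ 0.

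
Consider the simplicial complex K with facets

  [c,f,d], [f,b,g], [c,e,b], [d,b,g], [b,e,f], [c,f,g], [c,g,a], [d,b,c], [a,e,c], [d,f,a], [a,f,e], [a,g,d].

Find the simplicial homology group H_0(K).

Order the vertices as a < b < c < d < e < f < g. Listing each simplex with vertices in this order, K has dimension 2 with simplices:

  0-simplices (7): a, b, c, d, e, f, g
  1-simplices (18): ac, ad, ae, af, ag, bc, bd, be, bf, bg, cd, ce, cf, cg, df, dg, ef, fg
  2-simplices (12): ace, acg, adf, adg, aef, bcd, bce, bdg, bef, bfg, cdf, cfg

giving chain groups C_0 ≅ Z^7, C_1 ≅ Z^18, C_2 ≅ Z^12.

Boundary ∂_1: C_1 → C_0 maps an edge to its endpoints' difference, ∂[p,q] = q − p. For instance
  ∂fg = g − f.
The resulting 7×18 matrix has rank 6, and its Smith normal form has invariant factors (1,1,1,1,1,1).

∂_2: C_2 → C_1 sends each 2-simplex [p,q,r] to [q,r] − [p,r] + [p,q]. For instance
  ∂bdg = dg − bg + bd,
  ∂acg = cg − ag + ac.
This gives a 18×12 integer matrix of rank 12; reducing to Smith normal form yields diagonal entries (1,1,1,1,1,1,1,1,1,1,1,2).

Computing H_k = (kernel of ∂_k) / (image of ∂_{k+1}):

  H_0: rank C_0 − rank ∂_1 = 7 − 6 = 1, and the invariant factors of ∂_1 are all 1, so H_0 ≅ Z.

H_0 ≅ Z.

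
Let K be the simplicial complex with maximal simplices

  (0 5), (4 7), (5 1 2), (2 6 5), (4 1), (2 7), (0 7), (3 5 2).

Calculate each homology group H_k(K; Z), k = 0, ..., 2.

Take the total order 0 < 1 < 2 < 3 < 4 < 5 < 6 < 7 on the vertex set. Then K (dimension 2) consists of the simplices:

  0-simplices (8): [0], [1], [2], [3], [4], [5], [6], [7]
  1-simplices (12): [0,5], [0,7], [1,2], [1,4], [1,5], [2,3], [2,5], [2,6], [2,7], [3,5], [4,7], [5,6]
  2-simplices (3): [1,2,5], [2,3,5], [2,5,6]

giving chain groups C_0 ≅ Z^8, C_1 ≅ Z^12, C_2 ≅ Z^3.

Boundary ∂_1: C_1 → C_0 maps an edge to its endpoints' difference, ∂[p,q] = q − p. For instance
  ∂[0,5] = [5] − [0].
The 8×12 boundary matrix has rank 7 and Smith normal form diag(1,1,1,1,1,1,1).

Boundary ∂_2: C_2 → C_1 acts by ∂[p,q,r] = [q,r] − [p,r] + [p,q]. For instance
  ∂[2,3,5] = [3,5] − [2,5] + [2,3],
  ∂[2,5,6] = [5,6] − [2,6] + [2,5].
As a 12×3 matrix over Z this has rank 3, with invariant factors (1,1,1).

Reading off H_k = ker ∂_k / im ∂_{k+1}:

  H_0: rank C_0 − rank ∂_1 = 8 − 7 = 1, and the invariant factors of ∂_1 are all 1, so H_0 = Z.
  H_1: rank ker ∂_1 − rank ∂_2 = (12 − 7) − 3 = 2, and the invariant factors of ∂_2 are all 1, so H_1 = Z^2.
  H_2: rank ker ∂_2 − rank ∂_3 = (3 − 3) − 0 = 0, and there is no ∂_3, so H_2 = 0.

As a check, the Euler characteristic is 8 − 12 + 3 = -1, which agrees with 1 − 2 + 0 = -1.

H_0 ≅ Z,  H_1 ≅ Z^2,  H_2 = 0.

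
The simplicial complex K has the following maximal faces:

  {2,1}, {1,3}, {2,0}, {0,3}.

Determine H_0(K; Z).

H_0 = Z.

Take the total order 0 < 1 < 2 < 3 on the vertex set. Then K (dimension 1) consists of the simplices:

  0-simplices (4): [0], [1], [2], [3]
  1-simplices (4): [0,2], [0,3], [1,2], [1,3]

Hence C_0 ≅ Z^4, C_1 ≅ Z^4.

Boundary ∂_1: C_1 → C_0 sends each edge [p,q] (with p < q) to q − p. For instance
  ∂[0,3] = [3] − [0].
The 4×4 boundary matrix has rank 3 and Smith normal form diag(1,1,1).

Now H_k = ker ∂_k / im ∂_{k+1}, so:

  H_0: rank C_0 − rank ∂_1 = 4 − 3 = 1, and the invariant factors of ∂_1 are all 1, so H_0 ≅ Z.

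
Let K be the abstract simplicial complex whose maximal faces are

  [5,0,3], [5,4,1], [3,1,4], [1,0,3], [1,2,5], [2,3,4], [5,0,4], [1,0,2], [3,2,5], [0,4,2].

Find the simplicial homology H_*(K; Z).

We work with the vertex ordering 0 < 1 < 2 < 3 < 4 < 5. The simplices of K, each written with vertices in increasing order, are:

  0-simplices (6): [0], [1], [2], [3], [4], [5]
  1-simplices (15): [0,1], [0,2], [0,3], [0,4], [0,5], [1,2], [1,3], [1,4], [1,5], [2,3], [2,4], [2,5], [3,4], [3,5], [4,5]
  2-simplices (10): [0,1,2], [0,1,3], [0,2,4], [0,3,5], [0,4,5], [1,2,5], [1,3,4], [1,4,5], [2,3,4], [2,3,5]

Hence C_0 ≅ Z^6, C_1 ≅ Z^15, C_2 ≅ Z^10.

The boundary map ∂_1: C_1 → C_0 sends each edge [p,q] (with p < q) to q − p.
The 6×15 boundary matrix has rank 5 and Smith normal form diag(1,1,1,1,1).

∂_2: C_2 → C_1 maps a triangle to the signed sum of its edges. For instance
  ∂[2,3,4] = [3,4] − [2,4] + [2,3],
  ∂[1,4,5] = [4,5] − [1,5] + [1,4].
The resulting 15×10 matrix has rank 10, and its Smith normal form has invariant factors (1,1,1,1,1,1,1,1,1,2).

Computing H_k = (kernel of ∂_k) / (image of ∂_{k+1}):

  H_0: rank C_0 − rank ∂_1 = 6 − 5 = 1, and the invariant factors of ∂_1 are all 1, so H_0 ≅ Z.
  H_1: rank ker ∂_1 − rank ∂_2 = (15 − 5) − 10 = 0, and ∂_2 has invariant factor 2 > 1, so H_1 ≅ Z/2.
  H_2: rank ker ∂_2 − rank ∂_3 = (10 − 10) − 0 = 0, and there is no ∂_3, so H_2 ≅ 0.

As a check, the Euler characteristic is 6 − 15 + 10 = 1, which agrees with 1 − 0 + 0 = 1.

H_0 ≅ Z,  H_1 ≅ Z/2,  H_2 = 0.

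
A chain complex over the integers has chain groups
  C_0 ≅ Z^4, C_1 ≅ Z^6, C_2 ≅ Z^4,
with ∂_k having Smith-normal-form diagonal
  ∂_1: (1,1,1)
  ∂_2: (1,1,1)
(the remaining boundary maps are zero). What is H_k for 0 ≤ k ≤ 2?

H_0 = Z,  H_1 = 0,  H_2 = Z.

H_0: b_0 = 4 − 0 − 3 = 1; torsion from ∂_1 factors > 1: none. So H_0 = Z.
H_1: b_1 = 6 − 3 − 3 = 0; torsion from ∂_2 factors > 1: none. So H_1 = 0.
H_2: b_2 = 4 − 3 − 0 = 1; torsion from ∂_3 factors > 1: none. So H_2 = Z.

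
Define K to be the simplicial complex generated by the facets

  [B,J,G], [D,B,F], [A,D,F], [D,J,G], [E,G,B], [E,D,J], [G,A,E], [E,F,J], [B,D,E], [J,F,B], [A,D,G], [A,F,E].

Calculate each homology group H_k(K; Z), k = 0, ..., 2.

Fix the vertex order A < B < D < E < F < G < J and write every simplex with vertices in increasing order. Then dim K = 2 and the simplices of K are:

  0-simplices (7): A, B, D, E, F, G, J
  1-simplices (18): AD, AE, AF, AG, BD, BE, BF, BG, BJ, DE, DF, DG, DJ, EF, EG, EJ, FJ, GJ
  2-simplices (12): ADF, ADG, AEF, AEG, BDE, BDF, BEG, BFJ, BGJ, DEJ, DGJ, EFJ

so the chain groups are C_0 ≅ Z^7, C_1 ≅ Z^18, C_2 ≅ Z^12.

Boundary ∂_1: C_1 → C_0 sends each edge [p,q] (with p < q) to q − p. For instance
  ∂AG = G − A.
This gives a 7×18 integer matrix of rank 6; reducing to Smith normal form yields diagonal entries (1,1,1,1,1,1).

The boundary map ∂_2: C_2 → C_1 maps a triangle to the signed sum of its edges. For instance
  ∂AEG = EG − AG + AE,
  ∂ADG = DG − AG + AD.
The 18×12 boundary matrix has rank 12 and Smith normal form diag(1,1,1,1,1,1,1,1,1,1,1,2).

From H_k ≅ ker(∂_k) / im(∂_{k+1}) we obtain:

  H_0: rank C_0 − rank ∂_1 = 7 − 6 = 1, and the invariant factors of ∂_1 are all 1, so H_0 = Z.
  H_1: rank ker ∂_1 − rank ∂_2 = (18 − 6) − 12 = 0, and ∂_2 has invariant factor 2 > 1, so H_1 = Z/2Z.
  H_2: rank ker ∂_2 − rank ∂_3 = (12 − 12) − 0 = 0, and there is no ∂_3, so H_2 = 0.

As a check, the Euler characteristic is 7 − 18 + 12 = 1, which agrees with 1 − 0 + 0 = 1.
(K is a triangulation of the real projective plane RP^2.)

H_0 = Z,  H_1 = Z/2Z,  H_2 = 0.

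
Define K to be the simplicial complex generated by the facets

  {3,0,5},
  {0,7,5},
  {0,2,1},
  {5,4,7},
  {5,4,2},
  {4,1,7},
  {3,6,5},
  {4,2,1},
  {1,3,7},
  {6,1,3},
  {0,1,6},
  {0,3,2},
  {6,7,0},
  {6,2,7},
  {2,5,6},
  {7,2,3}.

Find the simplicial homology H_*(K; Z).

Order the vertices as 0 < 1 < 2 < 3 < 4 < 5 < 6 < 7. Listing each simplex with vertices in this order, K has dimension 2 with simplices:

  0-simplices (8): [0], [1], [2], [3], [4], [5], [6], [7]
  1-simplices (24): (24 of them)
  2-simplices (16): [0,1,2], [0,1,6], [0,2,3], [0,3,5], [0,5,7], [0,6,7], [1,2,4], [1,3,6], [1,3,7], [1,4,7], [2,3,7], [2,4,5], [2,5,6], [2,6,7], [3,5,6], [4,5,7]

giving chain groups C_0 ≅ Z^8, C_1 ≅ Z^24, C_2 ≅ Z^16.

∂_1: C_1 → C_0 maps an edge to its endpoints' difference, ∂[p,q] = q − p. For instance
  ∂[2,4] = [4] − [2].
This gives a 8×24 integer matrix of rank 7; reducing to Smith normal form yields diagonal entries (1,1,1,1,1,1,1).

∂_2: C_2 → C_1 acts by ∂[p,q,r] = [q,r] − [p,r] + [p,q]. For instance
  ∂[0,1,6] = [1,6] − [0,6] + [0,1],
  ∂[0,1,2] = [1,2] − [0,2] + [0,1].
The resulting 24×16 matrix has rank 15, and its Smith normal form has invariant factors (1,1,1,1,1,1,1,1,1,1,1,1,1,1,1).

Computing H_k = (kernel of ∂_k) / (image of ∂_{k+1}):

  H_0: rank C_0 − rank ∂_1 = 8 − 7 = 1, and the invariant factors of ∂_1 are all 1, so H_0 ≅ Z.
  H_1: rank ker ∂_1 − rank ∂_2 = (24 − 7) − 15 = 2, and the invariant factors of ∂_2 are all 1, so H_1 ≅ Z^2.
  H_2: rank ker ∂_2 − rank ∂_3 = (16 − 15) − 0 = 1, and there is no ∂_3, so H_2 ≅ Z.

As a check, the Euler characteristic is 8 − 24 + 16 = 0, which agrees with 1 − 2 + 1 = 0.

H_0 = Z,  H_1 = Z^2,  H_2 = Z.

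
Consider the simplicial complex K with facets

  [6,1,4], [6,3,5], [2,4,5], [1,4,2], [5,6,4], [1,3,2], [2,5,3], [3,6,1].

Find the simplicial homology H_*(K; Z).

Fix the vertex order 1 < 2 < 3 < 4 < 5 < 6 and write every simplex with vertices in increasing order. Then dim K = 2 and the simplices of K are:

  0-simplices (6): [1], [2], [3], [4], [5], [6]
  1-simplices (12): [1,2], [1,3], [1,4], [1,6], [2,3], [2,4], [2,5], [3,5], [3,6], [4,5], [4,6], [5,6]
  2-simplices (8): [1,2,3], [1,2,4], [1,3,6], [1,4,6], [2,3,5], [2,4,5], [3,5,6], [4,5,6]

so the chain groups are C_0 ≅ Z^6, C_1 ≅ Z^12, C_2 ≅ Z^8.

∂_1: C_1 → C_0 maps an edge to its endpoints' difference, ∂[p,q] = q − p. For instance
  ∂[2,3] = [3] − [2].
The resulting 6×12 matrix has rank 5, and its Smith normal form has invariant factors (1,1,1,1,1).

The boundary map ∂_2: C_2 → C_1 maps a triangle to the signed sum of its edges. For instance
  ∂[1,4,6] = [4,6] − [1,6] + [1,4],
  ∂[1,2,3] = [2,3] − [1,3] + [1,2].
The 12×8 boundary matrix has rank 7 and Smith normal form diag(1,1,1,1,1,1,1).

Reading off H_k = ker ∂_k / im ∂_{k+1}:

  H_0: rank C_0 − rank ∂_1 = 6 − 5 = 1, and the invariant factors of ∂_1 are all 1, so H_0 ≅ Z.
  H_1: rank ker ∂_1 − rank ∂_2 = (12 − 5) − 7 = 0, and the invariant factors of ∂_2 are all 1, so H_1 ≅ 0.
  H_2: rank ker ∂_2 − rank ∂_3 = (8 − 7) − 0 = 1, and there is no ∂_3, so H_2 ≅ Z.

As a check, the Euler characteristic is 6 − 12 + 8 = 2, which agrees with 1 − 0 + 1 = 2.
(K is a triangulation of the 2-sphere S^2.)

H_0 ≅ Z,  H_1 = 0,  H_2 ≅ Z.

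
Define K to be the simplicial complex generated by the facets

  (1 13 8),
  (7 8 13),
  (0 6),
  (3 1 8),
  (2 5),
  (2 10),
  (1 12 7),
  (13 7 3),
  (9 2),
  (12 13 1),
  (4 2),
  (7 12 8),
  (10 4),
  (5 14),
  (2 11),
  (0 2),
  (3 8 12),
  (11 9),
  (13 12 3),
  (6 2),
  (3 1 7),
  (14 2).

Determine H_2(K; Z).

H_2 = 0.

Order the vertices as 0 < 1 < 2 < 3 < 4 < 5 < 6 < 7 < 8 < 9 < 10 < 11 < 12 < 13 < 14. Listing each simplex with vertices in this order, K has dimension 2 with simplices:

  0-simplices (15): [0], [1], [2], [3], [4], [5], [6], [7], [8], [9], [10], [11], [12], [13], [14]
  1-simplices (27): (27 of them)
  2-simplices (10): [1,3,7], [1,3,8], [1,7,12], [1,8,13], [1,12,13], [3,7,13], [3,8,12], [3,12,13], [7,8,12], [7,8,13]

so the chain groups are C_0 ≅ Z^15, C_1 ≅ Z^27, C_2 ≅ Z^10.

∂_1: C_1 → C_0 maps an edge to its endpoints' difference, ∂[p,q] = q − p. For instance
  ∂[4,10] = [10] − [4].
This gives a 15×27 integer matrix of rank 13; reducing to Smith normal form yields diagonal entries (1,1,1,1,1,1,1,1,1,1,1,1,1).

Boundary ∂_2: C_2 → C_1 acts by ∂[p,q,r] = [q,r] − [p,r] + [p,q]. For instance
  ∂[1,3,7] = [3,7] − [1,7] + [1,3],
  ∂[1,8,13] = [8,13] − [1,13] + [1,8].
This gives a 27×10 integer matrix of rank 10; reducing to Smith normal form yields diagonal entries (1,1,1,1,1,1,1,1,1,2).

Computing H_k = (kernel of ∂_k) / (image of ∂_{k+1}):

  H_2: rank ker ∂_2 − rank ∂_3 = (10 − 10) − 0 = 0, and there is no ∂_3, so H_2 = 0.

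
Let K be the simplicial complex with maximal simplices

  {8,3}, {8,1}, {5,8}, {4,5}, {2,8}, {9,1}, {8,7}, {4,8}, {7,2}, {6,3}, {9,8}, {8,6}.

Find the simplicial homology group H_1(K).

Order the vertices as 1 < 2 < 3 < 4 < 5 < 6 < 7 < 8 < 9. Listing each simplex with vertices in this order, K has dimension 1 with simplices:

  0-simplices (9): [1], [2], [3], [4], [5], [6], [7], [8], [9]
  1-simplices (12): [1,8], [1,9], [2,7], [2,8], [3,6], [3,8], [4,5], [4,8], [5,8], [6,8], [7,8], [8,9]

so the chain groups are C_0 ≅ Z^9, C_1 ≅ Z^12.

Boundary ∂_1: C_1 → C_0 sends each edge [p,q] (with p < q) to q − p.
The resulting 9×12 matrix has rank 8, and its Smith normal form has invariant factors (1,1,1,1,1,1,1,1).

Computing H_k = (kernel of ∂_k) / (image of ∂_{k+1}):

  H_1: rank ker ∂_1 − rank ∂_2 = (12 − 8) − 0 = 4, and there is no ∂_2, so H_1 = Z^4.

H_1 = Z^4.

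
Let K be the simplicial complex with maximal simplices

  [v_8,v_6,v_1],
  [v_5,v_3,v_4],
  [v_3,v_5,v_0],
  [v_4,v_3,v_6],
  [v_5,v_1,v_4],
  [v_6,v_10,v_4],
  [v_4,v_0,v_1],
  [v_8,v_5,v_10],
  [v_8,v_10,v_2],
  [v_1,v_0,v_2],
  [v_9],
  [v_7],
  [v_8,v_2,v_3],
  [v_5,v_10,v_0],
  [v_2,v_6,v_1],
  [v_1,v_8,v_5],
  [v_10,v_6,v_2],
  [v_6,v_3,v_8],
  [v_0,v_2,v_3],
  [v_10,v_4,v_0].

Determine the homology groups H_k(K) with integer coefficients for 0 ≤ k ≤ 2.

H_0 = Z^3,  H_1 = Z ⊕ Z/2,  H_2 = 0.

Take the total order v_0 < v_1 < v_2 < v_3 < v_4 < v_5 < v_6 < v_7 < v_8 < v_9 < v_10 on the vertex set. Then K (dimension 2) consists of the simplices:

  0-simplices (11): [v_0], [v_1], [v_2], [v_3], [v_4], [v_5], [v_6], [v_7], [v_8], [v_9], [v_10]
  1-simplices (27): (27 of them)
  2-simplices (18): (18 of them)

giving chain groups C_0 ≅ Z^11, C_1 ≅ Z^27, C_2 ≅ Z^18.

Boundary ∂_1: C_1 → C_0 is given by ∂[p,q] = [q] − [p].
The 11×27 boundary matrix has rank 8 and Smith normal form diag(1,1,1,1,1,1,1,1).

The boundary map ∂_2: C_2 → C_1 maps a triangle to the signed sum of its edges. For instance
  ∂[v_1,v_5,v_8] = [v_5,v_8] − [v_1,v_8] + [v_1,v_5],
  ∂[v_3,v_4,v_5] = [v_4,v_5] − [v_3,v_5] + [v_3,v_4].
The resulting 27×18 matrix has rank 18, and its Smith normal form has invariant factors (1,1,1,1,1,1,1,1,1,1,1,1,1,1,1,1,1,2).

From H_k ≅ ker(∂_k) / im(∂_{k+1}) we obtain:

  H_0: rank C_0 − rank ∂_1 = 11 − 8 = 3, and the invariant factors of ∂_1 are all 1, so H_0 = Z^3.
  H_1: rank ker ∂_1 − rank ∂_2 = (27 − 8) − 18 = 1, and ∂_2 has invariant factor 2 > 1, so H_1 = Z ⊕ Z/2.
  H_2: rank ker ∂_2 − rank ∂_3 = (18 − 18) − 0 = 0, and there is no ∂_3, so H_2 = 0.

(K is a triangulation of the disjoint union of a set of 2 points and the Klein bottle.)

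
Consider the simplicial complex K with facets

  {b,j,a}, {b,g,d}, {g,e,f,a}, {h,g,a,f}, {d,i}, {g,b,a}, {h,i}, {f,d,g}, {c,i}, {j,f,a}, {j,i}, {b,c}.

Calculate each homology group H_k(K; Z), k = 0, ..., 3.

H_0 ≅ Z,  H_1 ≅ Z^3,  H_2 = 0,  H_3 = 0.

Order the vertices as a < b < c < d < e < f < g < h < i < j. Listing each simplex with vertices in this order, K has dimension 3 with simplices:

  0-simplices (10): a, b, c, d, e, f, g, h, i, j
  1-simplices (22): ab, ae, af, ag, ah, aj, bc, bd, bg, bj, ci, df, dg, di, ef, eg, fg, fh, fj, gh, hi, ij
  2-simplices (12): abg, abj, aef, aeg, afg, afh, afj, agh, bdg, dfg, efg, fgh
  3-simplices (2): aefg, afgh

giving chain groups C_0 ≅ Z^10, C_1 ≅ Z^22, C_2 ≅ Z^12, C_3 ≅ Z^2.

∂_1: C_1 → C_0 sends each edge [p,q] (with p < q) to q − p. For instance
  ∂df = f − d.
The resulting 10×22 matrix has rank 9, and its Smith normal form has invariant factors (1,1,1,1,1,1,1,1,1).

∂_2: C_2 → C_1 sends each 2-simplex [p,q,r] to [q,r] − [p,r] + [p,q]. For instance
  ∂bdg = dg − bg + bd,
  ∂afj = fj − aj + af.
The 22×12 boundary matrix has rank 10 and Smith normal form diag(1,1,1,1,1,1,1,1,1,1).

Boundary ∂_3: C_3 → C_2 sends each 3-simplex σ to the alternating sum Σ_i (−1)^i (σ with its i-th vertex removed). For instance
  ∂aefg = efg − afg + aeg − aef,
  ∂afgh = fgh − agh + afh − afg.
The 12×2 boundary matrix has rank 2 and Smith normal form diag(1,1).

Now H_k = ker ∂_k / im ∂_{k+1}, so:

  H_0: rank C_0 − rank ∂_1 = 10 − 9 = 1, and the invariant factors of ∂_1 are all 1, so H_0 = Z.
  H_1: rank ker ∂_1 − rank ∂_2 = (22 − 9) − 10 = 3, and the invariant factors of ∂_2 are all 1, so H_1 = Z^3.
  H_2: rank ker ∂_2 − rank ∂_3 = (12 − 10) − 2 = 0, and the invariant factors of ∂_3 are all 1, so H_2 = 0.
  H_3: rank ker ∂_3 − rank ∂_4 = (2 − 2) − 0 = 0, and there is no ∂_4, so H_3 = 0.

As a check, the Euler characteristic is 10 − 22 + 12 − 2 = -2, which agrees with 1 − 3 + 0 − 0 = -2.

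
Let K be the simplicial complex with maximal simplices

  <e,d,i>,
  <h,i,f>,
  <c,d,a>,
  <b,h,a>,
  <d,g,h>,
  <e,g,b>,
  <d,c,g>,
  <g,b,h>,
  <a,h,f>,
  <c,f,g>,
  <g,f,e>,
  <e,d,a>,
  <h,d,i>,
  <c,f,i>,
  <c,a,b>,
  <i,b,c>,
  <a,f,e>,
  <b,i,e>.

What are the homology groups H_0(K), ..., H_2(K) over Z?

H_0 = Z,  H_1 = Z^2,  H_2 = Z.

Take the total order a < b < c < d < e < f < g < h < i on the vertex set. Then K (dimension 2) consists of the simplices:

  0-simplices (9): a, b, c, d, e, f, g, h, i
  1-simplices (27): ab, ac, ad, ae, af, ah, bc, be, bg, bh, bi, cd, cf, cg, ci, de, dg, dh, di, ef, eg, ei, fg, fh, fi, gh, hi
  2-simplices (18): abc, abh, acd, ade, aef, afh, bci, beg, bei, bgh, cdg, cfg, cfi, dei, dgh, dhi, efg, fhi

giving chain groups C_0 ≅ Z^9, C_1 ≅ Z^27, C_2 ≅ Z^18.

∂_1: C_1 → C_0 maps an edge to its endpoints' difference, ∂[p,q] = q − p.
As a 9×27 matrix over Z this has rank 8, with invariant factors (1,1,1,1,1,1,1,1).

Boundary ∂_2: C_2 → C_1 sends each 2-simplex [p,q,r] to [q,r] − [p,r] + [p,q]. For instance
  ∂bci = ci − bi + bc,
  ∂abc = bc − ac + ab.
The 27×18 boundary matrix has rank 17 and Smith normal form diag(1,1,1,1,1,1,1,1,1,1,1,1,1,1,1,1,1).

From H_k ≅ ker(∂_k) / im(∂_{k+1}) we obtain:

  H_0: rank C_0 − rank ∂_1 = 9 − 8 = 1, and the invariant factors of ∂_1 are all 1, so H_0 = Z.
  H_1: rank ker ∂_1 − rank ∂_2 = (27 − 8) − 17 = 2, and the invariant factors of ∂_2 are all 1, so H_1 = Z^2.
  H_2: rank ker ∂_2 − rank ∂_3 = (18 − 17) − 0 = 1, and there is no ∂_3, so H_2 = Z.

(K is a triangulation of the torus T^2.)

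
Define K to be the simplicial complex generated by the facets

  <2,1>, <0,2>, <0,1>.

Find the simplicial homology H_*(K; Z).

H_0 ≅ Z,  H_1 ≅ Z.

Order the vertices as 0 < 1 < 2. Listing each simplex with vertices in this order, K has dimension 1 with simplices:

  0-simplices (3): [0], [1], [2]
  1-simplices (3): [0,1], [0,2], [1,2]

so the chain groups are C_0 ≅ Z^3, C_1 ≅ Z^3.

The boundary map ∂_1: C_1 → C_0 maps an edge to its endpoints' difference, ∂[p,q] = q − p.
As a 3×3 matrix over Z this has rank 2, with invariant factors (1,1).

Now H_k = ker ∂_k / im ∂_{k+1}, so:

  H_0: rank C_0 − rank ∂_1 = 3 − 2 = 1, and the invariant factors of ∂_1 are all 1, so H_0 = Z.
  H_1: rank ker ∂_1 − rank ∂_2 = (3 − 2) − 0 = 1, and there is no ∂_2, so H_1 = Z.

As a check, the Euler characteristic is 3 − 3 = 0, which agrees with 1 − 1 = 0.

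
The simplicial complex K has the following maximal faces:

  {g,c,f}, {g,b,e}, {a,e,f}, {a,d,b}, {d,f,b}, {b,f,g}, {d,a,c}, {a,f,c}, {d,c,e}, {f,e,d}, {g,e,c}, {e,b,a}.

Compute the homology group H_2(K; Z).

Fix the vertex order a < b < c < d < e < f < g and write every simplex with vertices in increasing order. Then dim K = 2 and the simplices of K are:

  0-simplices (7): a, b, c, d, e, f, g
  1-simplices (18): ab, ac, ad, ae, af, bd, be, bf, bg, cd, ce, cf, cg, de, df, ef, eg, fg
  2-simplices (12): abd, abe, acd, acf, aef, bdf, beg, bfg, cde, ceg, cfg, def

Hence C_0 ≅ Z^7, C_1 ≅ Z^18, C_2 ≅ Z^12.

∂_1: C_1 → C_0 is given by ∂[p,q] = [q] − [p]. For instance
  ∂ce = e − c.
This gives a 7×18 integer matrix of rank 6; reducing to Smith normal form yields diagonal entries (1,1,1,1,1,1).

∂_2: C_2 → C_1 sends each 2-simplex [p,q,r] to [q,r] − [p,r] + [p,q]. For instance
  ∂cfg = fg − cg + cf,
  ∂acd = cd − ad + ac.
This gives a 18×12 integer matrix of rank 12; reducing to Smith normal form yields diagonal entries (1,1,1,1,1,1,1,1,1,1,1,2).

Now H_k = ker ∂_k / im ∂_{k+1}, so:

  H_2: rank ker ∂_2 − rank ∂_3 = (12 − 12) − 0 = 0, and there is no ∂_3, so H_2 = 0.

H_2 ≅ 0.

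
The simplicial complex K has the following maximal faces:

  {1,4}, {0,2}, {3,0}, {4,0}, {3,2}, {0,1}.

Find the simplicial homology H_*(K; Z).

H_0 = Z,  H_1 = Z^2.

Order the vertices as 0 < 1 < 2 < 3 < 4. Listing each simplex with vertices in this order, K has dimension 1 with simplices:

  0-simplices (5): [0], [1], [2], [3], [4]
  1-simplices (6): [0,1], [0,2], [0,3], [0,4], [1,4], [2,3]

so the chain groups are C_0 ≅ Z^5, C_1 ≅ Z^6.

The boundary map ∂_1: C_1 → C_0 sends each edge [p,q] (with p < q) to q − p.
As a 5×6 matrix over Z this has rank 4, with invariant factors (1,1,1,1).

Computing H_k = (kernel of ∂_k) / (image of ∂_{k+1}):

  H_0: rank C_0 − rank ∂_1 = 5 − 4 = 1, and the invariant factors of ∂_1 are all 1, so H_0 = Z.
  H_1: rank ker ∂_1 − rank ∂_2 = (6 − 4) − 0 = 2, and there is no ∂_2, so H_1 = Z^2.

As a check, the Euler characteristic is 5 − 6 = -1, which agrees with 1 − 2 = -1.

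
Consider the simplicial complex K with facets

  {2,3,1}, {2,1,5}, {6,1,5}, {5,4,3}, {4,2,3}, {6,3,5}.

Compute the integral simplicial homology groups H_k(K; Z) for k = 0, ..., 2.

H_0 = Z,  H_1 = Z,  H_2 = 0.

Order the vertices as 1 < 2 < 3 < 4 < 5 < 6. Listing each simplex with vertices in this order, K has dimension 2 with simplices:

  0-simplices (6): [1], [2], [3], [4], [5], [6]
  1-simplices (12): [1,2], [1,3], [1,5], [1,6], [2,3], [2,4], [2,5], [3,4], [3,5], [3,6], [4,5], [5,6]
  2-simplices (6): [1,2,3], [1,2,5], [1,5,6], [2,3,4], [3,4,5], [3,5,6]

giving chain groups C_0 ≅ Z^6, C_1 ≅ Z^12, C_2 ≅ Z^6.

The boundary map ∂_1: C_1 → C_0 sends each edge [p,q] (with p < q) to q − p.
The 6×12 boundary matrix has rank 5 and Smith normal form diag(1,1,1,1,1).

Boundary ∂_2: C_2 → C_1 acts by ∂[p,q,r] = [q,r] − [p,r] + [p,q]. For instance
  ∂[1,2,5] = [2,5] − [1,5] + [1,2],
  ∂[1,5,6] = [5,6] − [1,6] + [1,5].
The 12×6 boundary matrix has rank 6 and Smith normal form diag(1,1,1,1,1,1).

Now H_k = ker ∂_k / im ∂_{k+1}, so:

  H_0: rank C_0 − rank ∂_1 = 6 − 5 = 1, and the invariant factors of ∂_1 are all 1, so H_0 ≅ Z.
  H_1: rank ker ∂_1 − rank ∂_2 = (12 − 5) − 6 = 1, and the invariant factors of ∂_2 are all 1, so H_1 ≅ Z.
  H_2: rank ker ∂_2 − rank ∂_3 = (6 − 6) − 0 = 0, and there is no ∂_3, so H_2 ≅ 0.

As a check, the Euler characteristic is 6 − 12 + 6 = 0, which agrees with 1 − 1 + 0 = 0.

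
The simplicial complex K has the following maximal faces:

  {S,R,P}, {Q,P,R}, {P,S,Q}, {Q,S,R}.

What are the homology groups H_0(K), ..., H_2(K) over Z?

H_0 = Z,  H_1 = 0,  H_2 = Z.

Order the vertices as P < Q < R < S. Listing each simplex with vertices in this order, K has dimension 2 with simplices:

  0-simplices (4): P, Q, R, S
  1-simplices (6): PQ, PR, PS, QR, QS, RS
  2-simplices (4): PQR, PQS, PRS, QRS

giving chain groups C_0 ≅ Z^4, C_1 ≅ Z^6, C_2 ≅ Z^4.

∂_1: C_1 → C_0 sends each edge [p,q] (with p < q) to q − p.
The resulting 4×6 matrix has rank 3, and its Smith normal form has invariant factors (1,1,1).

∂_2: C_2 → C_1 sends each 2-simplex [p,q,r] to [q,r] − [p,r] + [p,q]. For instance
  ∂PQR = QR − PR + PQ,
  ∂PQS = QS − PS + PQ.
The 6×4 boundary matrix has rank 3 and Smith normal form diag(1,1,1).

Computing H_k = (kernel of ∂_k) / (image of ∂_{k+1}):

  H_0: rank C_0 − rank ∂_1 = 4 − 3 = 1, and the invariant factors of ∂_1 are all 1, so H_0 ≅ Z.
  H_1: rank ker ∂_1 − rank ∂_2 = (6 − 3) − 3 = 0, and the invariant factors of ∂_2 are all 1, so H_1 ≅ 0.
  H_2: rank ker ∂_2 − rank ∂_3 = (4 − 3) − 0 = 1, and there is no ∂_3, so H_2 ≅ Z.

(K is a triangulation of the 2-sphere S^2.)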